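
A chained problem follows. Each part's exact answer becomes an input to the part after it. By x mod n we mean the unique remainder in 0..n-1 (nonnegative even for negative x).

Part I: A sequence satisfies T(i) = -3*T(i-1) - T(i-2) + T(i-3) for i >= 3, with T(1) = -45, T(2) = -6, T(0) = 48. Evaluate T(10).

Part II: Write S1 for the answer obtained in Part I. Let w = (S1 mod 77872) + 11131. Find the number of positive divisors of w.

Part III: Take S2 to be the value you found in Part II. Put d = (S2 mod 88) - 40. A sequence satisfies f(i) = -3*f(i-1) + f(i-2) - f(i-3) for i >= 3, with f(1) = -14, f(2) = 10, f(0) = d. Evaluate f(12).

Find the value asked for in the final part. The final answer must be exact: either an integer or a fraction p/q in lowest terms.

Part I: T(3) = -3*(-6) - 1*(-45) + 1*(48) = 111; iterating: T(3)=111, T(4)=-372, T(5)=999, T(6)=-2514, T(7)=6171, T(8)=-15000, T(9)=36315, T(10)=-87774; answer -87774
Part II: S1 = -87774; w = 79101; 79101 = 3^2 * 11 * 17 * 47; number of divisors = (2+1) * (1+1) * (1+1) * (1+1) = 24; answer 24
Part III: S2 = 24; d = -16; f(3) = -3*(10) + 1*(-14) - 1*(-16) = -28; iterating: f(3)=-28, f(4)=108, f(5)=-362, f(6)=1222, f(7)=-4136, f(8)=13992, f(9)=-47334, f(10)=160130, f(11)=-541716, f(12)=1832612; answer 1832612

1832612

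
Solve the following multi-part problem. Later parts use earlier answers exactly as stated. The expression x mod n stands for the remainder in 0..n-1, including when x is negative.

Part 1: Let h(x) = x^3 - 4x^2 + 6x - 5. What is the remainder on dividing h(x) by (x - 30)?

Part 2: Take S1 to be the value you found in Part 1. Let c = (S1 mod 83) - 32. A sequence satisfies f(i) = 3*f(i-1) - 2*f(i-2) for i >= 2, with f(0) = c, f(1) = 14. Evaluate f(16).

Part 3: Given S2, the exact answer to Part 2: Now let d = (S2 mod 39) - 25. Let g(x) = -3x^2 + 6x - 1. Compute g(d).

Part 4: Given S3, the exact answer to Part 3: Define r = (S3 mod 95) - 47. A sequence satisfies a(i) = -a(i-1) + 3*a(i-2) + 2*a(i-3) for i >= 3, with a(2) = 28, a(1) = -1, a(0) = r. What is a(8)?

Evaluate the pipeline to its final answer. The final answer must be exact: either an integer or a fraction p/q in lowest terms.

Part 1: remainder = value at the root: 1*(30)^3 - 4*(30)^2 + 6*(30)^1 - 5 = (27000) + (-3600) + (180) + (-5) = 23575; answer 23575
Part 2: S1 = 23575; c = -29; f(2) = 3*(14) - 2*(-29) = 100; iterating: f(2)=100, f(3)=272, f(4)=616, f(5)=1304, f(6)=2680, f(7)=5432, f(8)=10936, f(9)=21944, f(10)=43960, f(11)=87992, f(12)=176056, f(13)=352184, f(14)=704440, f(15)=1408952, f(16)=2817976; answer 2817976
Part 3: S2 = 2817976; d = 6; -3*(6)^2 + 6*(6)^1 - 1 = (-108) + (36) + (-1) = -73; answer -73
Part 4: S3 = -73; r = -25; a(3) = -1*(28) + 3*(-1) + 2*(-25) = -81; iterating: a(3)=-81, a(4)=163, a(5)=-350, a(6)=677, a(7)=-1401, a(8)=2732; answer 2732

2732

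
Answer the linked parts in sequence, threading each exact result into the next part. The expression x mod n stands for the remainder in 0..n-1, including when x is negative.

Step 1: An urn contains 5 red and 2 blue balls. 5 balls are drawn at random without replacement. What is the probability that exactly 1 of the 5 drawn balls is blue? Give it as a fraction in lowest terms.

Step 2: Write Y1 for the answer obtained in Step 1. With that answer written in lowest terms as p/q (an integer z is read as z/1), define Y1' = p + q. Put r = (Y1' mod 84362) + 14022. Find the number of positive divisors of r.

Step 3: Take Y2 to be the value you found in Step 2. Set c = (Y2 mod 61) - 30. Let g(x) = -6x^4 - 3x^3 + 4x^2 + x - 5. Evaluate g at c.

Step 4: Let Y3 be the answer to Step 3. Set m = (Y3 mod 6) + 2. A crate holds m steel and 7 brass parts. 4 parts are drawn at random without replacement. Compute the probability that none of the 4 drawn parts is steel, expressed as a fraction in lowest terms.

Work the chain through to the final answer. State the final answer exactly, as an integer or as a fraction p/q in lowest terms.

1/6

Step 1: total draws C(7,5) = 21; favorable C(2,1)*C(5,4) = 10; P = 10/21; answer 10/21
Step 2: Y1 = 10/21; threaded value p + q = 31; r = 14053; 14053 = 13 * 23 * 47; number of divisors = (1+1) * (1+1) * (1+1) = 8; answer 8
Step 3: Y2 = 8; c = -22; -6*(-22)^4 - 3*(-22)^3 + 4*(-22)^2 + 1*(-22)^1 - 5 = (-1405536) + (31944) + (1936) + (-22) + (-5) = -1371683; answer -1371683
Step 4: Y3 = -1371683; m = 3; total draws C(10,4) = 210; favorable C(7,4) = 35; P = 1/6; answer 1/6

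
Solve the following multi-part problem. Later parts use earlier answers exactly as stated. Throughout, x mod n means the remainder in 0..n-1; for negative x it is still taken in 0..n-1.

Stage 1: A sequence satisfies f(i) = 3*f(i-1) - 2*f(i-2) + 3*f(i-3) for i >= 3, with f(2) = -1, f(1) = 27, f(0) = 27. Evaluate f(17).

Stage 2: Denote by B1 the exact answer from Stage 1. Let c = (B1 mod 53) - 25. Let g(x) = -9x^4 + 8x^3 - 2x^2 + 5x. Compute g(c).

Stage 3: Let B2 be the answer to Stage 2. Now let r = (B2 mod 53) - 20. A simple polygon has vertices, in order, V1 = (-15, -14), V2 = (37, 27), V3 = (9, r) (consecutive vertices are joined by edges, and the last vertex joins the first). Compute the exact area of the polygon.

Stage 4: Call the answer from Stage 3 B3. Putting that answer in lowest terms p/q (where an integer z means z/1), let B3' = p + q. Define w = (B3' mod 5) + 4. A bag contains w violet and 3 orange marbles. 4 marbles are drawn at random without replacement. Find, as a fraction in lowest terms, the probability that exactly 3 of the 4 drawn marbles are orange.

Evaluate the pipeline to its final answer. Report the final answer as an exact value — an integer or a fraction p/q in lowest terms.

4/165

Stage 1: f(3) = 3*(-1) - 2*(27) + 3*(27) = 24; iterating: f(3)=24, f(4)=155, f(5)=414, f(6)=1004, f(7)=2649, f(8)=7181, f(9)=19257, f(10)=51356, f(11)=137097, f(12)=366350, f(13)=978924, f(14)=2615363, f(15)=6987291, f(16)=18667919, f(17)=49875264; answer 49875264
Stage 2: B1 = 49875264; c = 13; -9*(13)^4 + 8*(13)^3 - 2*(13)^2 + 5*(13)^1 = (-257049) + (17576) + (-338) + (65) = -239746; answer -239746
Stage 3: B2 = -239746; r = 6; cross terms: (-15*27 - 37*-14)=113, (37*6 - 9*27)=-21, (9*-14 - -15*6)=-36; twice the area = |56| = 56; area = 28; answer 28
Stage 4: B3 = 28; threaded value p + q = 29; w = 8; total draws C(11,4) = 330; favorable C(3,3)*C(8,1) = 8; P = 4/165; answer 4/165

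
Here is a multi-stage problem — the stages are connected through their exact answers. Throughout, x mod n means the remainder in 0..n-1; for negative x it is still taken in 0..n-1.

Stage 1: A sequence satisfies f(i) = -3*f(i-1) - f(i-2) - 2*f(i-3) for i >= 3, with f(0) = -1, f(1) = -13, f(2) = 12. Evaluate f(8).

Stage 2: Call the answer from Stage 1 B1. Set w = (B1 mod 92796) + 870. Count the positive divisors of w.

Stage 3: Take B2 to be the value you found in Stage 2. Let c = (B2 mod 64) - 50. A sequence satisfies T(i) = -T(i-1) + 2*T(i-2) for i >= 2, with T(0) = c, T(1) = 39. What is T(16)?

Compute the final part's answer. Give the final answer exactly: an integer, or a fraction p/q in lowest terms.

-1856871

Stage 1: f(3) = -3*(12) - 1*(-13) - 2*(-1) = -21; iterating: f(3)=-21, f(4)=77, f(5)=-234, f(6)=667, f(7)=-1921, f(8)=5564; answer 5564
Stage 2: B1 = 5564; w = 6434; 6434 = 2 * 3217; number of divisors = (1+1) * (1+1) = 4; answer 4
Stage 3: B2 = 4; c = -46; T(2) = -1*(39) + 2*(-46) = -131; iterating: T(2)=-131, T(3)=209, T(4)=-471, T(5)=889, T(6)=-1831, T(7)=3609, T(8)=-7271, T(9)=14489, T(10)=-29031, T(11)=58009, T(12)=-116071, T(13)=232089, T(14)=-464231, T(15)=928409, T(16)=-1856871; answer -1856871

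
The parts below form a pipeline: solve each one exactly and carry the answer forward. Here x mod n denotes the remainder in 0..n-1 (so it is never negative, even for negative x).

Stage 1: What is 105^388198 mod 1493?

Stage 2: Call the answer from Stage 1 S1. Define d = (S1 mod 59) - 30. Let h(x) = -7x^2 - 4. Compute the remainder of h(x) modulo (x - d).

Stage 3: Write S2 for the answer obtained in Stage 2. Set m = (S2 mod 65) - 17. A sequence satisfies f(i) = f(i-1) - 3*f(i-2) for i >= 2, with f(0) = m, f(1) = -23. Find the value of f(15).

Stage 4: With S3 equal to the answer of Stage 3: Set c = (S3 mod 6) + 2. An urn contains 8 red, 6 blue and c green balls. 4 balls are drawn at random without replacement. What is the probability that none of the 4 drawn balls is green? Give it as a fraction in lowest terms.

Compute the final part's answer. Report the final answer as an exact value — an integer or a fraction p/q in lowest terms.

1001/4845

Stage 1: squarings mod 1493: 105^1=105, 105^2=574, 105^4=1016, 105^8=593, 105^16=794, 105^32=390, 105^64=1307, 105^128=257, 105^256=357, 105^512=544, 105^1024=322, 105^2048=667, 105^4096=1468, 105^8192=625, 105^16384=952, 105^32768=53, 105^65536=1316, 105^131072=1469, 105^262144=576; 105^388198 = 105^2 * 105^4 * 105^32 * 105^64 * 105^1024 * 105^2048 * 105^8192 * 105^16384 * 105^32768 * 105^65536 * 105^262144 = 322 (mod 1493); answer 322
Stage 2: S1 = 322; d = -3; remainder = value at the root: -7*(-3)^2 - 4 = (-63) + (-4) = -67; answer -67
Stage 3: S2 = -67; m = 46; f(2) = 1*(-23) - 3*(46) = -161; iterating: f(2)=-161, f(3)=-92, f(4)=391, f(5)=667, f(6)=-506, f(7)=-2507, f(8)=-989, f(9)=6532, f(10)=9499, f(11)=-10097, f(12)=-38594, f(13)=-8303, f(14)=107479, f(15)=132388; answer 132388
Stage 4: S3 = 132388; c = 6; total draws C(20,4) = 4845; favorable C(14,4) = 1001; P = 1001/4845; answer 1001/4845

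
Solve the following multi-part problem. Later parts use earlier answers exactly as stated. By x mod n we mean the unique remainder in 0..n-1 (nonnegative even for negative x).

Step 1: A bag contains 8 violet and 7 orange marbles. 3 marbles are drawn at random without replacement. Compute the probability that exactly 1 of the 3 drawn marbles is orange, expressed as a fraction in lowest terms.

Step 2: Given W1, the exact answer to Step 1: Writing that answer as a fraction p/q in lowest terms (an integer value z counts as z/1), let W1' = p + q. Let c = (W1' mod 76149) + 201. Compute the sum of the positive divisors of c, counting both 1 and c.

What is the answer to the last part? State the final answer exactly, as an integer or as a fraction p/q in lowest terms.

Step 1: total draws C(15,3) = 455; favorable C(7,1)*C(8,2) = 196; P = 28/65; answer 28/65
Step 2: W1 = 28/65; threaded value p + q = 93; c = 294; 294 = 2 * 3 * 7^2; sigma = (1 + 2) * (1 + 3) * (1 + 7 + 49) = 3 * 4 * 57 = 684; answer 684

684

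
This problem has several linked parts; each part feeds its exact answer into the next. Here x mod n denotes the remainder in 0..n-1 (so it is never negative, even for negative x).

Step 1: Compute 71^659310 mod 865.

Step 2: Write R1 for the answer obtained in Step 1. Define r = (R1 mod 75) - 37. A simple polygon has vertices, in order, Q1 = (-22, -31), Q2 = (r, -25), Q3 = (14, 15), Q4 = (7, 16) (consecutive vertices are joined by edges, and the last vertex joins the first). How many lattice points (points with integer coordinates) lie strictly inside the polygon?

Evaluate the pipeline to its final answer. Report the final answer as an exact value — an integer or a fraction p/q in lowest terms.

201

Step 1: squarings mod 865: 71^1=71, 71^2=716, 71^4=576, 71^8=481, 71^16=406, 71^32=486, 71^64=51, 71^128=6, 71^256=36, 71^512=431, 71^1024=651, 71^2048=816, 71^4096=671, 71^8192=441, 71^16384=721, 71^32768=841, 71^65536=576, 71^131072=481, 71^262144=406, 71^524288=486; 71^659310 = 71^2 * 71^4 * 71^8 * 71^32 * 71^64 * 71^256 * 71^512 * 71^1024 * 71^2048 * 71^131072 * 71^524288 = 246 (mod 865); answer 246
Step 2: R1 = 246; r = -16; cross terms: (-22*-25 - -16*-31)=54, (-16*15 - 14*-25)=110, (14*16 - 7*15)=119, (7*-31 - -22*16)=135; twice the area = |418| = 418; area = 209; boundary points = 6 + 10 + 1 + 1 = 18; strictly interior points = area - boundary/2 + 1 = 201; answer 201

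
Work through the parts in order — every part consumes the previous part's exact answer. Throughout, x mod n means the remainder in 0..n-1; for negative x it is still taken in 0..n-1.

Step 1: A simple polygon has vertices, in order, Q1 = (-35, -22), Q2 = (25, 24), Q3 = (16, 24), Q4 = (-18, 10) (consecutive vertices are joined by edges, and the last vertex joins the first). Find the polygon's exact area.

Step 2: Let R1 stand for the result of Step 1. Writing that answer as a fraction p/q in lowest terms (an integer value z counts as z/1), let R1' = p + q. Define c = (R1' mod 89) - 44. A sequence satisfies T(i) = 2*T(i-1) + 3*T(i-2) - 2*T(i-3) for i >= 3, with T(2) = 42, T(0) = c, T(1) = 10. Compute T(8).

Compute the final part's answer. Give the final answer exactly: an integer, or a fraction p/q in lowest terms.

30678

Step 1: cross terms: (-35*24 - 25*-22)=-290, (25*24 - 16*24)=216, (16*10 - -18*24)=592, (-18*-22 - -35*10)=746; twice the area = |1264| = 1264; area = 632; answer 632
Step 2: R1 = 632; threaded value p + q = 633; c = -34; T(3) = 2*(42) + 3*(10) - 2*(-34) = 182; iterating: T(3)=182, T(4)=470, T(5)=1402, T(6)=3850, T(7)=10966, T(8)=30678; answer 30678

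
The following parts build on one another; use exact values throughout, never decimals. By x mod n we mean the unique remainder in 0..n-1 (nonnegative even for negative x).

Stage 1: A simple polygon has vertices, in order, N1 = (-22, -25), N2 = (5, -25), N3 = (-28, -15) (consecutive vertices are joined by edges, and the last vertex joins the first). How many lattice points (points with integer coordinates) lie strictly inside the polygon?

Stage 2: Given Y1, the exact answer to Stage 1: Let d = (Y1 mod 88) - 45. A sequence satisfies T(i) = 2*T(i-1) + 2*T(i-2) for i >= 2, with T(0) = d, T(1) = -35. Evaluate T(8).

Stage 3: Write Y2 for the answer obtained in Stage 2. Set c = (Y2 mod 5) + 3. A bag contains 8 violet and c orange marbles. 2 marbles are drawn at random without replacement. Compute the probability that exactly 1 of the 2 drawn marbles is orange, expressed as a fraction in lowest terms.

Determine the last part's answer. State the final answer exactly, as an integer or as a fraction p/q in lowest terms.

Stage 1: cross terms: (-22*-25 - 5*-25)=675, (5*-15 - -28*-25)=-775, (-28*-25 - -22*-15)=370; twice the area = |270| = 270; area = 135; boundary points = 27 + 1 + 2 = 30; strictly interior points = area - boundary/2 + 1 = 121; answer 121
Stage 2: Y1 = 121; d = -12; T(2) = 2*(-35) + 2*(-12) = -94; iterating: T(2)=-94, T(3)=-258, T(4)=-704, T(5)=-1924, T(6)=-5256, T(7)=-14360, T(8)=-39232; answer -39232
Stage 3: Y2 = -39232; c = 6; total draws C(14,2) = 91; favorable C(6,1)*C(8,1) = 48; P = 48/91; answer 48/91

48/91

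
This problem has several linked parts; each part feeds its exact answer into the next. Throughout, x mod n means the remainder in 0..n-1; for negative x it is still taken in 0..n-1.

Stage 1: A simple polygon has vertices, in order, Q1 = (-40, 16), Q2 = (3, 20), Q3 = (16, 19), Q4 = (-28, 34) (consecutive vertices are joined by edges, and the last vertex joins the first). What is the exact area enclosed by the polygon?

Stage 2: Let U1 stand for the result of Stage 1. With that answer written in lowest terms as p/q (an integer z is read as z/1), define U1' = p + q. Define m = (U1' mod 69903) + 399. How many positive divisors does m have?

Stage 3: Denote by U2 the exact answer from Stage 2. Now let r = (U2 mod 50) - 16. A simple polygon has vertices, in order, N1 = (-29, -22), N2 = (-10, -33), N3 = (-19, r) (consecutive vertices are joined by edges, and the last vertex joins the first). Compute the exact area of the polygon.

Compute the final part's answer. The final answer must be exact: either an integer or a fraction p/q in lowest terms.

Stage 1: cross terms: (-40*20 - 3*16)=-848, (3*19 - 16*20)=-263, (16*34 - -28*19)=1076, (-28*16 - -40*34)=912; twice the area = |877| = 877; area = 877/2; answer 877/2
Stage 2: U1 = 877/2; threaded value p + q = 879; m = 1278; 1278 = 2 * 3^2 * 71; number of divisors = (1+1) * (2+1) * (1+1) = 12; answer 12
Stage 3: U2 = 12; r = -4; cross terms: (-29*-33 - -10*-22)=737, (-10*-4 - -19*-33)=-587, (-19*-22 - -29*-4)=302; twice the area = |452| = 452; area = 226; answer 226

226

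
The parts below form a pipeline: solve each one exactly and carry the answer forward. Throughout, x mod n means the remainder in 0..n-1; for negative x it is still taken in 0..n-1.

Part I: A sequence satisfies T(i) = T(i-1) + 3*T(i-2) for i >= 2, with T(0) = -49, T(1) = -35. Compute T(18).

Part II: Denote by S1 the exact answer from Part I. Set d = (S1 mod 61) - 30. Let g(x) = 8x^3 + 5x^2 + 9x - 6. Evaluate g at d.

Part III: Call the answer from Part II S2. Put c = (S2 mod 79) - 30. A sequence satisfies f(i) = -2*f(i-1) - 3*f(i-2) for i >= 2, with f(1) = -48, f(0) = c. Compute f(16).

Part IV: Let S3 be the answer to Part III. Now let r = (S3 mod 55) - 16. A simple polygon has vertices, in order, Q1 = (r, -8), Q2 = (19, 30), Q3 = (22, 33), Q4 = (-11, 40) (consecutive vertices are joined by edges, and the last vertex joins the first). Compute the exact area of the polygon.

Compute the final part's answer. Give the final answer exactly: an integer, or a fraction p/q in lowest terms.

Part I: T(2) = 1*(-35) + 3*(-49) = -182; iterating: T(2)=-182, T(3)=-287, T(4)=-833, T(5)=-1694, T(6)=-4193, T(7)=-9275, T(8)=-21854, T(9)=-49679, T(10)=-115241, T(11)=-264278, T(12)=-610001, T(13)=-1402835, T(14)=-3232838, T(15)=-7441343, T(16)=-17139857, T(17)=-39463886, T(18)=-90883457; answer -90883457
Part II: S1 = -90883457; d = -14; 8*(-14)^3 + 5*(-14)^2 + 9*(-14)^1 - 6 = (-21952) + (980) + (-126) + (-6) = -21104; answer -21104
Part III: S2 = -21104; c = 38; f(2) = -2*(-48) - 3*(38) = -18; iterating: f(2)=-18, f(3)=180, f(4)=-306, f(5)=72, f(6)=774, f(7)=-1764, f(8)=1206, f(9)=2880, f(10)=-9378, f(11)=10116, f(12)=7902, f(13)=-46152, f(14)=68598, f(15)=1260, f(16)=-208314; answer -208314
Part IV: S3 = -208314; r = 10; cross terms: (10*30 - 19*-8)=452, (19*33 - 22*30)=-33, (22*40 - -11*33)=1243, (-11*-8 - 10*40)=-312; twice the area = |1350| = 1350; area = 675; answer 675

675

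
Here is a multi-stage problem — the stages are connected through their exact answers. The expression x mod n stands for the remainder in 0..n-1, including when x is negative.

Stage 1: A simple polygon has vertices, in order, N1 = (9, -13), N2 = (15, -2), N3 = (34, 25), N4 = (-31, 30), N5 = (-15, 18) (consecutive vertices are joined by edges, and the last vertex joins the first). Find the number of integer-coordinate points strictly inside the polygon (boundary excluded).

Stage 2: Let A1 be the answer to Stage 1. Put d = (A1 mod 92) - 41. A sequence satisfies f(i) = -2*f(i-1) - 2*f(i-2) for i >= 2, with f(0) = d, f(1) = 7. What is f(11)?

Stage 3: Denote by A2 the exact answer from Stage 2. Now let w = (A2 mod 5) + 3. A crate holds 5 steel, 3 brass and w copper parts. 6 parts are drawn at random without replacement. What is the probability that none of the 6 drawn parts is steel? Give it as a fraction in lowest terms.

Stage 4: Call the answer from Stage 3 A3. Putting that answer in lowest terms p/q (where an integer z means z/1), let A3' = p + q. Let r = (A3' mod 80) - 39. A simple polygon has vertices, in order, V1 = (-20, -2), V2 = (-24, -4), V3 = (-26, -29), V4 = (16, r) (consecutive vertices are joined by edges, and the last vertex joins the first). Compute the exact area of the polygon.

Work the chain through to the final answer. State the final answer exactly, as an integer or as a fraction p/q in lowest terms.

Stage 1: cross terms: (9*-2 - 15*-13)=177, (15*25 - 34*-2)=443, (34*30 - -31*25)=1795, (-31*18 - -15*30)=-108, (-15*-13 - 9*18)=33; twice the area = |2340| = 2340; area = 1170; boundary points = 1 + 1 + 5 + 4 + 1 = 12; strictly interior points = area - boundary/2 + 1 = 1165; answer 1165
Stage 2: A1 = 1165; d = 20; f(2) = -2*(7) - 2*(20) = -54; iterating: f(2)=-54, f(3)=94, f(4)=-80, f(5)=-28, f(6)=216, f(7)=-376, f(8)=320, f(9)=112, f(10)=-864, f(11)=1504; answer 1504
Stage 3: A2 = 1504; w = 7; total draws C(15,6) = 5005; favorable C(10,6) = 210; P = 6/143; answer 6/143
Stage 4: A3 = 6/143; threaded value p + q = 149; r = 30; cross terms: (-20*-4 - -24*-2)=32, (-24*-29 - -26*-4)=592, (-26*30 - 16*-29)=-316, (16*-2 - -20*30)=568; twice the area = |876| = 876; area = 438; answer 438

438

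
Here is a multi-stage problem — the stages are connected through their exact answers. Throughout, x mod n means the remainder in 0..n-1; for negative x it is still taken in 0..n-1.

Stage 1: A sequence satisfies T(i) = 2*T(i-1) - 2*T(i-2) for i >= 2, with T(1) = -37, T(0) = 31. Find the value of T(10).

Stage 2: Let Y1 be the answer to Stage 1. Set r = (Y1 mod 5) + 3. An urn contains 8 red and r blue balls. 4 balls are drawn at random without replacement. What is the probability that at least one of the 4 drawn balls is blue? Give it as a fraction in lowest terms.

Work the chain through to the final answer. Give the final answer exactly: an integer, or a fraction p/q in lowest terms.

37/39

Stage 1: T(2) = 2*(-37) - 2*(31) = -136; iterating: T(2)=-136, T(3)=-198, T(4)=-124, T(5)=148, T(6)=544, T(7)=792, T(8)=496, T(9)=-592, T(10)=-2176; answer -2176
Stage 2: Y1 = -2176; r = 7; total draws C(15,4) = 1365; complement C(8,4) = 70; favorable 1365 - 70 = 1295; P = 37/39; answer 37/39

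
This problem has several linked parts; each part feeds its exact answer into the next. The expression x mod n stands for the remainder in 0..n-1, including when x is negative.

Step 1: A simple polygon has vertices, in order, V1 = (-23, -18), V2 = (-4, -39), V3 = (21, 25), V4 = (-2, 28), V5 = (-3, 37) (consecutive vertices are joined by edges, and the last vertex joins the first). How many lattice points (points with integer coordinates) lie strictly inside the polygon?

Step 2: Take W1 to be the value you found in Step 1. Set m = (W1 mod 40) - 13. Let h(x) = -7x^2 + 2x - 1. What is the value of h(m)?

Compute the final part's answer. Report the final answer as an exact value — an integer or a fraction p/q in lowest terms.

-985

Step 1: cross terms: (-23*-39 - -4*-18)=825, (-4*25 - 21*-39)=719, (21*28 - -2*25)=638, (-2*37 - -3*28)=10, (-3*-18 - -23*37)=905; twice the area = |3097| = 3097; area = 3097/2; boundary points = 1 + 1 + 1 + 1 + 5 = 9; strictly interior points = area - boundary/2 + 1 = 1545; answer 1545
Step 2: W1 = 1545; m = 12; -7*(12)^2 + 2*(12)^1 - 1 = (-1008) + (24) + (-1) = -985; answer -985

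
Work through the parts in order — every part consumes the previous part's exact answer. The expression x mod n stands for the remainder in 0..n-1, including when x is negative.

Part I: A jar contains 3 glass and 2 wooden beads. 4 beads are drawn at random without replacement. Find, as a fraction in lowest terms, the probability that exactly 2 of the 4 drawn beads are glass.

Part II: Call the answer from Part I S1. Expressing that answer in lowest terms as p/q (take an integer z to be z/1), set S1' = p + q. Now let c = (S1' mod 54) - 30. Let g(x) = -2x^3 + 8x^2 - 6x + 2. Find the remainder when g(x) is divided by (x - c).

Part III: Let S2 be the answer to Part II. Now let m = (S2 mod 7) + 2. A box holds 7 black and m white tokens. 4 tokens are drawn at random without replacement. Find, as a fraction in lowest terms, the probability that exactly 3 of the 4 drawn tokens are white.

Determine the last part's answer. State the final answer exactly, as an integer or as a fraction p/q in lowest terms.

Part I: total draws C(5,4) = 5; favorable C(3,2)*C(2,2) = 3; P = 3/5; answer 3/5
Part II: S1 = 3/5; threaded value p + q = 8; c = -22; remainder = value at the root: -2*(-22)^3 + 8*(-22)^2 - 6*(-22)^1 + 2 = (21296) + (3872) + (132) + (2) = 25302; answer 25302
Part III: S2 = 25302; m = 6; total draws C(13,4) = 715; favorable C(6,3)*C(7,1) = 140; P = 28/143; answer 28/143

28/143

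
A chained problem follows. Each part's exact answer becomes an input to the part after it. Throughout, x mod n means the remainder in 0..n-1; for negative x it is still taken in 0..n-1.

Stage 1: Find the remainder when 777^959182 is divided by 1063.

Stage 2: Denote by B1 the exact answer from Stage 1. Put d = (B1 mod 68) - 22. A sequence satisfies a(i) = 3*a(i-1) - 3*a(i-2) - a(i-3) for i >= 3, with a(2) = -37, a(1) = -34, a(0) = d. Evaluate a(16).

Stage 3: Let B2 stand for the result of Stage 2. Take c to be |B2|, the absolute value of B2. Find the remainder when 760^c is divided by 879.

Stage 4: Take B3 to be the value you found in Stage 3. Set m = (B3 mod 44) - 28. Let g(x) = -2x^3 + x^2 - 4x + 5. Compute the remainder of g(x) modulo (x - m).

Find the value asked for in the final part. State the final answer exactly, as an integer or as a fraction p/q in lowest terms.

Stage 1: squarings mod 1063: 777^1=777, 777^2=1008, 777^4=899, 777^8=321, 777^16=993, 777^32=648, 777^64=19, 777^128=361, 777^256=635, 777^512=348, 777^1024=985, 777^2048=769, 777^4096=333, 777^8192=337, 777^16384=891, 777^32768=883, 777^65536=510, 777^131072=728, 777^262144=610, 777^524288=50; 777^959182 = 777^2 * 777^4 * 777^8 * 777^64 * 777^128 * 777^512 * 777^8192 * 777^32768 * 777^131072 * 777^262144 * 777^524288 = 841 (mod 1063); answer 841
Stage 2: B1 = 841; d = 3; a(3) = 3*(-37) - 3*(-34) - 1*(3) = -12; iterating: a(3)=-12, a(4)=109, a(5)=400, a(6)=885, a(7)=1346, a(8)=983, a(9)=-1974, a(10)=-10217, a(11)=-25712, a(12)=-44511, a(13)=-46180, a(14)=20705, a(15)=245166, a(16)=719563; answer 719563
Stage 3: B2 = 719563; c = 719563; squarings mod 879: 760^1=760, 760^2=97, 760^4=619, 760^8=796, 760^16=736, 760^32=232, 760^64=205, 760^128=712, 760^256=640, 760^512=865, 760^1024=196, 760^2048=619, 760^4096=796, 760^8192=736, 760^16384=232, 760^32768=205, 760^65536=712, 760^131072=640, 760^262144=865, 760^524288=196; 760^719563 = 760^1 * 760^2 * 760^8 * 760^64 * 760^128 * 760^512 * 760^2048 * 760^4096 * 760^8192 * 760^16384 * 760^32768 * 760^131072 * 760^524288 = 385 (mod 879); answer 385
Stage 4: B3 = 385; m = 5; remainder = value at the root: -2*(5)^3 + 1*(5)^2 - 4*(5)^1 + 5 = (-250) + (25) + (-20) + (5) = -240; answer -240

-240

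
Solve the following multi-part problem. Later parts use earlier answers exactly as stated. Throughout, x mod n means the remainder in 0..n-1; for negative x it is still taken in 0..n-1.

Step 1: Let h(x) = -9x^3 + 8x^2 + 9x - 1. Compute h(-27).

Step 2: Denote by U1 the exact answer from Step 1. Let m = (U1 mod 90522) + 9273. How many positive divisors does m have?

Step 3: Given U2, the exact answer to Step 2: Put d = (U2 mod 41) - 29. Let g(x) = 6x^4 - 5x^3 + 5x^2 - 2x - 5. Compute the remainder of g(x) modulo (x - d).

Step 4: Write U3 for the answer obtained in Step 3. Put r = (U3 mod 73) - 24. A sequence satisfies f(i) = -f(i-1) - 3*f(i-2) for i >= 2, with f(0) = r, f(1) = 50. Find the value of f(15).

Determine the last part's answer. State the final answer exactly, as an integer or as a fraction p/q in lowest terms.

Step 1: -9*(-27)^3 + 8*(-27)^2 + 9*(-27)^1 - 1 = (177147) + (5832) + (-243) + (-1) = 182735; answer 182735
Step 2: U1 = 182735; m = 10964; 10964 = 2^2 * 2741; number of divisors = (2+1) * (1+1) = 6; answer 6
Step 3: U2 = 6; d = -23; remainder = value at the root: 6*(-23)^4 - 5*(-23)^3 + 5*(-23)^2 - 2*(-23)^1 - 5 = (1679046) + (60835) + (2645) + (46) + (-5) = 1742567; answer 1742567
Step 4: U3 = 1742567; r = 33; f(2) = -1*(50) - 3*(33) = -149; iterating: f(2)=-149, f(3)=-1, f(4)=448, f(5)=-445, f(6)=-899, f(7)=2234, f(8)=463, f(9)=-7165, f(10)=5776, f(11)=15719, f(12)=-33047, f(13)=-14110, f(14)=113251, f(15)=-70921; answer -70921

-70921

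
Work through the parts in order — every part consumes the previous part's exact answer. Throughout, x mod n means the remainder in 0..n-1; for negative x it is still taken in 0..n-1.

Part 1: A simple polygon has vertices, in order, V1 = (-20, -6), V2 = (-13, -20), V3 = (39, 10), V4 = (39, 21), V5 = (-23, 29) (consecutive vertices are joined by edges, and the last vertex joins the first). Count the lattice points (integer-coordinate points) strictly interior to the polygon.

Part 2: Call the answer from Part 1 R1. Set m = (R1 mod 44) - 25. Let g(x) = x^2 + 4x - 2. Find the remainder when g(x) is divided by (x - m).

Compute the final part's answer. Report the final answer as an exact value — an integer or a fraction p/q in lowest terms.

219

Part 1: cross terms: (-20*-20 - -13*-6)=322, (-13*10 - 39*-20)=650, (39*21 - 39*10)=429, (39*29 - -23*21)=1614, (-23*-6 - -20*29)=718; twice the area = |3733| = 3733; area = 3733/2; boundary points = 7 + 2 + 11 + 2 + 1 = 23; strictly interior points = area - boundary/2 + 1 = 1856; answer 1856
Part 2: R1 = 1856; m = -17; remainder = value at the root: 1*(-17)^2 + 4*(-17)^1 - 2 = (289) + (-68) + (-2) = 219; answer 219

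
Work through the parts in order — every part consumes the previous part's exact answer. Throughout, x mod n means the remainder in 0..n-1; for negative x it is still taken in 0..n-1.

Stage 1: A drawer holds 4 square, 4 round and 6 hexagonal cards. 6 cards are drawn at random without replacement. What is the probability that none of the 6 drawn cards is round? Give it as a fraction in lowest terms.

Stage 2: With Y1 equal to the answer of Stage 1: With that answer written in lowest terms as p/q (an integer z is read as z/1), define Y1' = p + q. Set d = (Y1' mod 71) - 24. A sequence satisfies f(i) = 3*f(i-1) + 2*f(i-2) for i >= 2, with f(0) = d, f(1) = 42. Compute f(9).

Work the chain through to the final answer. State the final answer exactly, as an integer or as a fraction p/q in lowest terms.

Stage 1: total draws C(14,6) = 3003; favorable C(10,6) = 210; P = 10/143; answer 10/143
Stage 2: Y1 = 10/143; threaded value p + q = 153; d = -13; f(2) = 3*(42) + 2*(-13) = 100; iterating: f(2)=100, f(3)=384, f(4)=1352, f(5)=4824, f(6)=17176, f(7)=61176, f(8)=217880, f(9)=775992; answer 775992

775992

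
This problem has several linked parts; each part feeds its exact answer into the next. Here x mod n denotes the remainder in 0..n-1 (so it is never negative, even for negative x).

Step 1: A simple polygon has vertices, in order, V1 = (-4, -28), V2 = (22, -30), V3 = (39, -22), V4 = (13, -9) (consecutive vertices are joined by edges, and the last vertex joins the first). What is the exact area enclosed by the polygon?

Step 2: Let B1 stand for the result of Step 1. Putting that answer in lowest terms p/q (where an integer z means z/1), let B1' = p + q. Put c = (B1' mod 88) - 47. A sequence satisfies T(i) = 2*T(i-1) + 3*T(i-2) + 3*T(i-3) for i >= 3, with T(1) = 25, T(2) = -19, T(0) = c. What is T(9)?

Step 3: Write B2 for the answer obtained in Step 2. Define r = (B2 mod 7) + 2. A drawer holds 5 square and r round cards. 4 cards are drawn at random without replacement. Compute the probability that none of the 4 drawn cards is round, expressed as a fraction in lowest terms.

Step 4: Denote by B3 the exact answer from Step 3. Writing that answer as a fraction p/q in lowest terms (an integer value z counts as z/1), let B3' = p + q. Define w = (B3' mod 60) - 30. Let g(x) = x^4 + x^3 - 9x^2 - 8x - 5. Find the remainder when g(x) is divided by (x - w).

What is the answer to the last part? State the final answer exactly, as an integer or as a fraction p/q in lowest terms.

Step 1: cross terms: (-4*-30 - 22*-28)=736, (22*-22 - 39*-30)=686, (39*-9 - 13*-22)=-65, (13*-28 - -4*-9)=-400; twice the area = |957| = 957; area = 957/2; answer 957/2
Step 2: B1 = 957/2; threaded value p + q = 959; c = 32; T(3) = 2*(-19) + 3*(25) + 3*(32) = 133; iterating: T(3)=133, T(4)=284, T(5)=910, T(6)=3071, T(7)=9724, T(8)=31391, T(9)=101167; answer 101167
Step 3: B2 = 101167; r = 5; total draws C(10,4) = 210; favorable C(5,4) = 5; P = 1/42; answer 1/42
Step 4: B3 = 1/42; threaded value p + q = 43; w = 13; remainder = value at the root: 1*(13)^4 + 1*(13)^3 - 9*(13)^2 - 8*(13)^1 - 5 = (28561) + (2197) + (-1521) + (-104) + (-5) = 29128; answer 29128

29128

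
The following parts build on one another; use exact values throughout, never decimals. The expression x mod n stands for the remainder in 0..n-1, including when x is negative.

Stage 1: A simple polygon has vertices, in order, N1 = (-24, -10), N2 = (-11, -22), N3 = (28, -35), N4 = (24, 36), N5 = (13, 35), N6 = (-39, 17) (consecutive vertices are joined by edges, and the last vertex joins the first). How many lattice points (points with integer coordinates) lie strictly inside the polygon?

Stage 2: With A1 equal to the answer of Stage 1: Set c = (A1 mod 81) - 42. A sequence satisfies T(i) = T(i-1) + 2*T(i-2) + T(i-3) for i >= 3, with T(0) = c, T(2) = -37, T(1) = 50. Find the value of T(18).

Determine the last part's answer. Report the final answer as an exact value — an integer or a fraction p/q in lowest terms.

397658

Stage 1: cross terms: (-24*-22 - -11*-10)=418, (-11*-35 - 28*-22)=1001, (28*36 - 24*-35)=1848, (24*35 - 13*36)=372, (13*17 - -39*35)=1586, (-39*-10 - -24*17)=798; twice the area = |6023| = 6023; area = 6023/2; boundary points = 1 + 13 + 1 + 1 + 2 + 3 = 21; strictly interior points = area - boundary/2 + 1 = 3002; answer 3002
Stage 2: A1 = 3002; c = -37; T(3) = 1*(-37) + 2*(50) + 1*(-37) = 26; iterating: T(3)=26, T(4)=2, T(5)=17, T(6)=47, T(7)=83, T(8)=194, T(9)=407, T(10)=878, T(11)=1886, T(12)=4049, T(13)=8699, T(14)=18683, T(15)=40130, T(16)=86195, T(17)=185138, T(18)=397658; answer 397658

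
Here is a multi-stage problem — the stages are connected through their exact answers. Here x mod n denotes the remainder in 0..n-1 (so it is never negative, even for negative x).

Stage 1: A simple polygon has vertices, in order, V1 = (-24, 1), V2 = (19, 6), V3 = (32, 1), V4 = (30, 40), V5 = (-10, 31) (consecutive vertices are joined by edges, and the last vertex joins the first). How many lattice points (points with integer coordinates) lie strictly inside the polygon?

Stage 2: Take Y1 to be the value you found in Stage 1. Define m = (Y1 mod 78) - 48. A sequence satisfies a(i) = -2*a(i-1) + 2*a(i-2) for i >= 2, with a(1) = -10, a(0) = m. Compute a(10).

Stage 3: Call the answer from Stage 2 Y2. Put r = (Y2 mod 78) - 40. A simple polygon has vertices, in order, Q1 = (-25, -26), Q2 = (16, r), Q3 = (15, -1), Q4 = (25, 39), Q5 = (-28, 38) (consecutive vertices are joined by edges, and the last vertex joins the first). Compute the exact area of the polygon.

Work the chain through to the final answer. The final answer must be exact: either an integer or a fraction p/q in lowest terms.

Stage 1: cross terms: (-24*6 - 19*1)=-163, (19*1 - 32*6)=-173, (32*40 - 30*1)=1250, (30*31 - -10*40)=1330, (-10*1 - -24*31)=734; twice the area = |2978| = 2978; area = 1489; boundary points = 1 + 1 + 1 + 1 + 2 = 6; strictly interior points = area - boundary/2 + 1 = 1487; answer 1487
Stage 2: Y1 = 1487; m = -43; a(2) = -2*(-10) + 2*(-43) = -66; iterating: a(2)=-66, a(3)=112, a(4)=-356, a(5)=936, a(6)=-2584, a(7)=7040, a(8)=-19248, a(9)=52576, a(10)=-143648; answer -143648
Stage 3: Y2 = -143648; r = -12; cross terms: (-25*-12 - 16*-26)=716, (16*-1 - 15*-12)=164, (15*39 - 25*-1)=610, (25*38 - -28*39)=2042, (-28*-26 - -25*38)=1678; twice the area = |5210| = 5210; area = 2605; answer 2605

2605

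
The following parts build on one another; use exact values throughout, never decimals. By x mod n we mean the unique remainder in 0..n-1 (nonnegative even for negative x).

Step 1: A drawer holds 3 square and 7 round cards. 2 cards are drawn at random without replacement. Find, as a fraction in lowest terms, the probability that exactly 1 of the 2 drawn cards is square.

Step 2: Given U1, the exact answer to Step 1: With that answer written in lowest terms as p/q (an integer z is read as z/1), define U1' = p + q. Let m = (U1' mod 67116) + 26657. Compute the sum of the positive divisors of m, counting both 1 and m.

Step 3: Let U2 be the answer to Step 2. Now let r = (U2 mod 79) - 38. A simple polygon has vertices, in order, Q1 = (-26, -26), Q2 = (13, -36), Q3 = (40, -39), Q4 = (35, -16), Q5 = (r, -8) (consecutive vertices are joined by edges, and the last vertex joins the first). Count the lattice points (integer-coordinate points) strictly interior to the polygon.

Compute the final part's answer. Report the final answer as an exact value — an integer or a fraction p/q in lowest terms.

1279

Step 1: total draws C(10,2) = 45; favorable C(3,1)*C(7,1) = 21; P = 7/15; answer 7/15
Step 2: U1 = 7/15; threaded value p + q = 22; m = 26679; 26679 = 3 * 8893; sigma = (1 + 3) * (1 + 8893) = 4 * 8894 = 35576; answer 35576
Step 3: U2 = 35576; r = -12; cross terms: (-26*-36 - 13*-26)=1274, (13*-39 - 40*-36)=933, (40*-16 - 35*-39)=725, (35*-8 - -12*-16)=-472, (-12*-26 - -26*-8)=104; twice the area = |2564| = 2564; area = 1282; boundary points = 1 + 3 + 1 + 1 + 2 = 8; strictly interior points = area - boundary/2 + 1 = 1279; answer 1279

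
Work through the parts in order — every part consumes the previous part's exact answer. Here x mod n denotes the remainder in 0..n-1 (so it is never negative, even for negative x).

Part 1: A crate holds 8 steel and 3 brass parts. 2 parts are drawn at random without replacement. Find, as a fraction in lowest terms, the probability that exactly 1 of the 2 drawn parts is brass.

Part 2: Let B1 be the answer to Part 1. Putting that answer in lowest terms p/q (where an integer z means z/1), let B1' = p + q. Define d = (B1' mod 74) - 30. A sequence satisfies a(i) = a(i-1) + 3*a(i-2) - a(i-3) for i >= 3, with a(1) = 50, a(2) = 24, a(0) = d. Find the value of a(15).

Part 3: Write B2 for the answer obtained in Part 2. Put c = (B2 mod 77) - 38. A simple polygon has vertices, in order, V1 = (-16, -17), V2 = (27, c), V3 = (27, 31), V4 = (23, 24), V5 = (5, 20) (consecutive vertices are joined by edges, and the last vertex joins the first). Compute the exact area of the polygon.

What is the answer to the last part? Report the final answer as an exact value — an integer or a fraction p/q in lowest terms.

989

Part 1: total draws C(11,2) = 55; favorable C(3,1)*C(8,1) = 24; P = 24/55; answer 24/55
Part 2: B1 = 24/55; threaded value p + q = 79; d = -25; a(3) = 1*(24) + 3*(50) - 1*(-25) = 199; iterating: a(3)=199, a(4)=221, a(5)=794, a(6)=1258, a(7)=3419, a(8)=6399, a(9)=15398, a(10)=31176, a(11)=70971, a(12)=149101, a(13)=330838, a(14)=707170, a(15)=1550583; answer 1550583
Part 3: B2 = 1550583; c = -4; cross terms: (-16*-4 - 27*-17)=523, (27*31 - 27*-4)=945, (27*24 - 23*31)=-65, (23*20 - 5*24)=340, (5*-17 - -16*20)=235; twice the area = |1978| = 1978; area = 989; answer 989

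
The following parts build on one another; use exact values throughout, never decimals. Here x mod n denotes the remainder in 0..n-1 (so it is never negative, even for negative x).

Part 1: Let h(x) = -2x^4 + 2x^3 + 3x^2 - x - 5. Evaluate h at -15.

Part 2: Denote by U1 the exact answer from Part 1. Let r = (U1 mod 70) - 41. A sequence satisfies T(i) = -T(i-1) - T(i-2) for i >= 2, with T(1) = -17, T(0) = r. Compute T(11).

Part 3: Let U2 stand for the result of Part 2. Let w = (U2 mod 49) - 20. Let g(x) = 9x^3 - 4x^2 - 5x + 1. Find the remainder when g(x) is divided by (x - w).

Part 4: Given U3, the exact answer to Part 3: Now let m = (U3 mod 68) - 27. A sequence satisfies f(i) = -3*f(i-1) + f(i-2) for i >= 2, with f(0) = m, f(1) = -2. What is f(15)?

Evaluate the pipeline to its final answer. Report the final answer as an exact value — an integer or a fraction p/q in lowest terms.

Part 1: -2*(-15)^4 + 2*(-15)^3 + 3*(-15)^2 - 1*(-15)^1 - 5 = (-101250) + (-6750) + (675) + (15) + (-5) = -107315; answer -107315
Part 2: U1 = -107315; r = 24; T(2) = -1*(-17) - 1*(24) = -7; iterating: T(2)=-7, T(3)=24, T(4)=-17, T(5)=-7, T(6)=24, T(7)=-17, T(8)=-7, T(9)=24, T(10)=-17, T(11)=-7; answer -7
Part 3: U2 = -7; w = 22; remainder = value at the root: 9*(22)^3 - 4*(22)^2 - 5*(22)^1 + 1 = (95832) + (-1936) + (-110) + (1) = 93787; answer 93787
Part 4: U3 = 93787; m = -12; f(2) = -3*(-2) + 1*(-12) = -6; iterating: f(2)=-6, f(3)=16, f(4)=-54, f(5)=178, f(6)=-588, f(7)=1942, f(8)=-6414, f(9)=21184, f(10)=-69966, f(11)=231082, f(12)=-763212, f(13)=2520718, f(14)=-8325366, f(15)=27496816; answer 27496816

27496816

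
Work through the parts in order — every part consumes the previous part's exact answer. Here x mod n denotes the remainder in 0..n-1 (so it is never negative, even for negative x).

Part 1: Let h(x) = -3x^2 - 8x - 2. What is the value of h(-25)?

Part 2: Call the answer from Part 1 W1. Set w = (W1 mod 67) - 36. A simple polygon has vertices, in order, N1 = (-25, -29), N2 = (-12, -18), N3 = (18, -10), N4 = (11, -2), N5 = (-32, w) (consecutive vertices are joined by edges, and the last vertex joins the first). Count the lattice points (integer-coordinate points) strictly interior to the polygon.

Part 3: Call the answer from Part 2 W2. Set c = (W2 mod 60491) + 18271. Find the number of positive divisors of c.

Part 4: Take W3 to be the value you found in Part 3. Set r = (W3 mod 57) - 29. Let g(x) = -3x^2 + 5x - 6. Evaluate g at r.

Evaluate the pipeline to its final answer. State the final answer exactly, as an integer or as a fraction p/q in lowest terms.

Part 1: -3*(-25)^2 - 8*(-25)^1 - 2 = (-1875) + (200) + (-2) = -1677; answer -1677
Part 2: W1 = -1677; w = 29; cross terms: (-25*-18 - -12*-29)=102, (-12*-10 - 18*-18)=444, (18*-2 - 11*-10)=74, (11*29 - -32*-2)=255, (-32*-29 - -25*29)=1653; twice the area = |2528| = 2528; area = 1264; boundary points = 1 + 2 + 1 + 1 + 1 = 6; strictly interior points = area - boundary/2 + 1 = 1262; answer 1262
Part 3: W2 = 1262; c = 19533; 19533 = 3 * 17 * 383; number of divisors = (1+1) * (1+1) * (1+1) = 8; answer 8
Part 4: W3 = 8; r = -21; -3*(-21)^2 + 5*(-21)^1 - 6 = (-1323) + (-105) + (-6) = -1434; answer -1434

-1434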